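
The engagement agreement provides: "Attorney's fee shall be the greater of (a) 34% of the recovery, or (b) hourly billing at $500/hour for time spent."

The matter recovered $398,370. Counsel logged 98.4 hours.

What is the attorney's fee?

(a) 34% of $398,370 = $135,445.80
(b) 98.4 × $500 = $49,200.00
The greater is (a): $135,445.80.

$135,445.80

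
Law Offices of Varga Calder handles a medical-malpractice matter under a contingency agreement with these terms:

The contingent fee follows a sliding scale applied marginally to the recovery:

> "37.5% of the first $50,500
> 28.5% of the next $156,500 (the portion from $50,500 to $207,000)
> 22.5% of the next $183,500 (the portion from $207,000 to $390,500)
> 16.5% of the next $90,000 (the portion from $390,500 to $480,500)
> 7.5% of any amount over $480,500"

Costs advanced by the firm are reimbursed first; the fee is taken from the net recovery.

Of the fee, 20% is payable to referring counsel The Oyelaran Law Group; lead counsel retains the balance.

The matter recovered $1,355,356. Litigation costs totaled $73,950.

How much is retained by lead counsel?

Fee base (net of costs): $1,355,356 − $73,950 = $1,281,406
First $50,500 at 37.5% = $18,937.50
Next $156,500 at 28.5% = $44,602.50
Next $183,500 at 22.5% = $41,287.50
Next $90,000 at 16.5% = $14,850.00
Remaining $800,906 at 7.5% = $60,067.95
Fee: $18,937.50 + $44,602.50 + $41,287.50 + $14,850.00 + $60,067.95 = $179,745.45
Referral share: 20% of $179,745.45 = $35,949.09; lead counsel retains $179,745.45 − $35,949.09 = $143,796.36.

$143,796.36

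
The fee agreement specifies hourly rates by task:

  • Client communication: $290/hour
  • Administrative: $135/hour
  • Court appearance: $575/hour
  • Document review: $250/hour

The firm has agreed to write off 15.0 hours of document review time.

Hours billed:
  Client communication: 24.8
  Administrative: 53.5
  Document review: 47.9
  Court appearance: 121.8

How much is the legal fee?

$92,674.50

Client communication: 24.8 × $290 = $7,192.00
Administrative: 53.5 × $135 = $7,222.50
Court appearance: 121.8 × $575 = $70,035.00
Document review: 47.9 × $250 = $11,975.00
Subtotal: $96,424.50
Write-off: 15.0 × $250 = $3,750.00
Total: $96,424.50 − $3,750.00 = $92,674.50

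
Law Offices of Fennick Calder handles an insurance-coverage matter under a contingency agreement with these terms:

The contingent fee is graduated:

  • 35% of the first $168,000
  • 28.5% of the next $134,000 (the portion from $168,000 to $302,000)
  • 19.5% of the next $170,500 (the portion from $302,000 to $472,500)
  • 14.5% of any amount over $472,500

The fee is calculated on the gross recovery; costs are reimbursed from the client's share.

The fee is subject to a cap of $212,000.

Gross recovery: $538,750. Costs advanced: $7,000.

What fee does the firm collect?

Fee base is the gross recovery, $538,750; costs are reimbursed separately.
First $168,000 at 35% = $58,800.00
Next $134,000 at 28.5% = $38,190.00
Next $170,500 at 19.5% = $33,247.50
Remaining $66,250 at 14.5% = $9,606.25
Fee: $58,800.00 + $38,190.00 + $33,247.50 + $9,606.25 = $139,843.75
$139,843.75 is under the $212,000 cap.

$139,843.75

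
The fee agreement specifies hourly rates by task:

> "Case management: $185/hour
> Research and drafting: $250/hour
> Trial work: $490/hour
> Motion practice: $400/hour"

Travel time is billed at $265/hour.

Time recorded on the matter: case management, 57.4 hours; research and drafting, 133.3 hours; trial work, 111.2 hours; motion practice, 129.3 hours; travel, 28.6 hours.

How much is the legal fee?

Case management: 57.4 × $185 = $10,619.00
Research and drafting: 133.3 × $250 = $33,325.00
Trial work: 111.2 × $490 = $54,488.00
Motion practice: 129.3 × $400 = $51,720.00
Subtotal: $10,619.00 + $33,325.00 + $54,488.00 + $51,720.00 = $150,152.00
Travel: 28.6 × $265 = $7,579.00
Total: $150,152.00 + $7,579.00 = $157,731.00

$157,731.00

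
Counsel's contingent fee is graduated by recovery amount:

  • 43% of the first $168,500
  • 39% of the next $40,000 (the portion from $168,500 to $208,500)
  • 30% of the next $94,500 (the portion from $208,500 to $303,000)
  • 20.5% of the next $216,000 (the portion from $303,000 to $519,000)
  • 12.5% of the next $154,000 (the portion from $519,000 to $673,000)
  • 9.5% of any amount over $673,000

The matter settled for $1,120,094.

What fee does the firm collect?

$222,408.93

First $168,500 at 43% = $72,455.00
Next $40,000 at 39% = $15,600.00
Next $94,500 at 30% = $28,350.00
Next $216,000 at 20.5% = $44,280.00
Next $154,000 at 12.5% = $19,250.00
Remaining $447,094 at 9.5% = $42,473.93
Fee: $72,455.00 + $15,600.00 + $28,350.00 + $44,280.00 + $19,250.00 + $42,473.93 = $222,408.93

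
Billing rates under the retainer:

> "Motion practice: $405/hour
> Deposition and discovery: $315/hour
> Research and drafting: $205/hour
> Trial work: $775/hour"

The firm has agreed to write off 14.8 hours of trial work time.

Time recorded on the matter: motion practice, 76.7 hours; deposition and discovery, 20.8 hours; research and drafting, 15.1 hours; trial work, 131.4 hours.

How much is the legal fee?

Motion practice: 76.7 × $405 = $31,063.50
Deposition and discovery: 20.8 × $315 = $6,552.00
Research and drafting: 15.1 × $205 = $3,095.50
Trial work: 131.4 × $775 = $101,835.00
Subtotal: $142,546.00
Write-off: 14.8 × $775 = $11,470.00
Total: $142,546.00 − $11,470.00 = $131,076.00

$131,076.00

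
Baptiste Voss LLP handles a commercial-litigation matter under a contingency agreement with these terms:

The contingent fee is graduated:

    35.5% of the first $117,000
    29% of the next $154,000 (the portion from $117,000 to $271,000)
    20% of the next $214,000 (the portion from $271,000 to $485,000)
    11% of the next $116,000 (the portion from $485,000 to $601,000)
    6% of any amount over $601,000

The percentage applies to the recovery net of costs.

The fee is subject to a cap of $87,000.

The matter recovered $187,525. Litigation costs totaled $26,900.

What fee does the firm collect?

$54,186.25

Fee base (net of costs): $187,525 − $26,900 = $160,625
First $117,000 at 35.5% = $41,535.00
Remaining $43,625 at 29% = $12,651.25
Fee: $41,535.00 + $12,651.25 = $54,186.25
$54,186.25 is under the $87,000 cap.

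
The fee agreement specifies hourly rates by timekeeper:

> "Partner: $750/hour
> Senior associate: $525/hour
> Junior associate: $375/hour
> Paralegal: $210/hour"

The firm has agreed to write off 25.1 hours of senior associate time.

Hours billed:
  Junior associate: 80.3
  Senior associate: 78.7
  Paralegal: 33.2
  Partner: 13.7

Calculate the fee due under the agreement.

Partner: 13.7 × $750 = $10,275.00
Senior associate: 78.7 × $525 = $41,317.50
Junior associate: 80.3 × $375 = $30,112.50
Paralegal: 33.2 × $210 = $6,972.00
Subtotal: $88,677.00
Write-off: 25.1 × $525 = $13,177.50
Total: $88,677.00 − $13,177.50 = $75,499.50

$75,499.50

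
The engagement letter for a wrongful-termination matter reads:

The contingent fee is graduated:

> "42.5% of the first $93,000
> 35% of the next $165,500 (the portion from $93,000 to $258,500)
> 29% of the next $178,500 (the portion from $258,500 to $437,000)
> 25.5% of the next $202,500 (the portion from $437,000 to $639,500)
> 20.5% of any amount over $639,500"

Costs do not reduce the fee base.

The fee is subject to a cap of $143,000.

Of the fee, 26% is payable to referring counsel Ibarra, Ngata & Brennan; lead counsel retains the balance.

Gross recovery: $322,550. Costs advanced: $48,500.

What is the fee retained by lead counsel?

$85,858.13

Fee base is the gross recovery, $322,550; costs are reimbursed separately.
First $93,000 at 42.5% = $39,525.00
Next $165,500 at 35% = $57,925.00
Remaining $64,050 at 29% = $18,574.50
Fee: $39,525.00 + $57,925.00 + $18,574.50 = $116,024.50
$116,024.50 is under the $143,000 cap.
Referral share: 26% of $116,024.50 = $30,166.37; lead counsel retains $116,024.50 − $30,166.37 = $85,858.13.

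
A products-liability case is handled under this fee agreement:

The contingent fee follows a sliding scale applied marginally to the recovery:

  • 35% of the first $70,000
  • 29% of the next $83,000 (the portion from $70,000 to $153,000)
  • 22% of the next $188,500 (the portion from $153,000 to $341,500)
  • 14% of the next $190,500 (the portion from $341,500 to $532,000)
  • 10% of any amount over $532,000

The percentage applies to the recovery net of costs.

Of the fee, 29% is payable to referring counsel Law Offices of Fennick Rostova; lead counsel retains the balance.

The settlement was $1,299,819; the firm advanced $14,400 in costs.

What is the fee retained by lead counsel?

Fee base (net of costs): $1,299,819 − $14,400 = $1,285,419
First $70,000 at 35% = $24,500.00
Next $83,000 at 29% = $24,070.00
Next $188,500 at 22% = $41,470.00
Next $190,500 at 14% = $26,670.00
Remaining $753,419 at 10% = $75,341.90
Fee: $24,500.00 + $24,070.00 + $41,470.00 + $26,670.00 + $75,341.90 = $192,051.90
Referral share: 29% of $192,051.90 = $55,695.05; lead counsel retains $192,051.90 − $55,695.05 = $136,356.85.

$136,356.85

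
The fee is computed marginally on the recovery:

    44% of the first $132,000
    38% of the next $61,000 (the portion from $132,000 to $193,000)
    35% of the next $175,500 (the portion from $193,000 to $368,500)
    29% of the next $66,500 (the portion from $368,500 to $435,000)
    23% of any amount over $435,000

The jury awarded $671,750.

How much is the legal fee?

$216,422.50

First $132,000 at 44% = $58,080.00
Next $61,000 at 38% = $23,180.00
Next $175,500 at 35% = $61,425.00
Next $66,500 at 29% = $19,285.00
Remaining $236,750 at 23% = $54,452.50
Fee: $58,080.00 + $23,180.00 + $61,425.00 + $19,285.00 + $54,452.50 = $216,422.50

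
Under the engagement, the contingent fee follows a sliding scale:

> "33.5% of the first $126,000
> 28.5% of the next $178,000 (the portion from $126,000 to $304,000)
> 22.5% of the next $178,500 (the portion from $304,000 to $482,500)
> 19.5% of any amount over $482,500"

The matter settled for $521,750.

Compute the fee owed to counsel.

$140,756.25

First $126,000 at 33.5% = $42,210.00
Next $178,000 at 28.5% = $50,730.00
Next $178,500 at 22.5% = $40,162.50
Remaining $39,250 at 19.5% = $7,653.75
Fee: $42,210.00 + $50,730.00 + $40,162.50 + $7,653.75 = $140,756.25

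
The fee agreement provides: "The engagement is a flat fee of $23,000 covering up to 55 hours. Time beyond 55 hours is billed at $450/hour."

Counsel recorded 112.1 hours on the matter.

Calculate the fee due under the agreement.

$48,695.00

Flat fee: $23,000.00
Excess hours: 112.1 − 55 = 57.1
Overrun: 57.1 × $450 = $25,695.00
Total: $23,000.00 + $25,695.00 = $48,695.00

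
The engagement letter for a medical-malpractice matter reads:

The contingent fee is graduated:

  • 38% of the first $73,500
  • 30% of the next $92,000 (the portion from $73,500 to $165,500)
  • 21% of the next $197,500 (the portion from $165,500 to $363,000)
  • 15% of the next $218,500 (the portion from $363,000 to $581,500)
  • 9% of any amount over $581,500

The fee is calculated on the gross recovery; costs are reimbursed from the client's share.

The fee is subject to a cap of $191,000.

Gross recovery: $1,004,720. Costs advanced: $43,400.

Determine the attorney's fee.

$167,869.80

Fee base is the gross recovery, $1,004,720; costs are reimbursed separately.
First $73,500 at 38% = $27,930.00
Next $92,000 at 30% = $27,600.00
Next $197,500 at 21% = $41,475.00
Next $218,500 at 15% = $32,775.00
Remaining $423,220 at 9% = $38,089.80
Fee: $27,930.00 + $27,600.00 + $41,475.00 + $32,775.00 + $38,089.80 = $167,869.80
$167,869.80 is under the $191,000 cap.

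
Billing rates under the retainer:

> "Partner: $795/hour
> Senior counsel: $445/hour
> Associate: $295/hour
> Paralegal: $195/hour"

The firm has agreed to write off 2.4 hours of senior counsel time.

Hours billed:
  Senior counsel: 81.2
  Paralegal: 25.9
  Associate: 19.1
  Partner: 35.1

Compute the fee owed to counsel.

Partner: 35.1 × $795 = $27,904.50
Senior counsel: 81.2 × $445 = $36,134.00
Associate: 19.1 × $295 = $5,634.50
Paralegal: 25.9 × $195 = $5,050.50
Subtotal: $74,723.50
Write-off: 2.4 × $445 = $1,068.00
Total: $74,723.50 − $1,068.00 = $73,655.50

$73,655.50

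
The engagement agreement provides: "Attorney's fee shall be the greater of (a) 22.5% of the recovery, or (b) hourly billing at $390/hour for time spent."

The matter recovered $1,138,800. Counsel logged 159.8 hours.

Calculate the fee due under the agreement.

$256,230.00

(a) 22.5% of $1,138,800 = $256,230.00
(b) 159.8 × $390 = $62,322.00
The greater is (a): $256,230.00.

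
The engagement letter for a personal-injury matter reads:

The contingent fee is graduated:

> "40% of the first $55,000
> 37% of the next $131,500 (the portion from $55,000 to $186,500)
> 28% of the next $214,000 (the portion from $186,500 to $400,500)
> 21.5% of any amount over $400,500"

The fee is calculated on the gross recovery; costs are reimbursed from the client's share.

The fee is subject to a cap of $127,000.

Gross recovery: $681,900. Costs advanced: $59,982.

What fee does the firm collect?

$127,000.00

Fee base is the gross recovery, $681,900; costs are reimbursed separately.
First $55,000 at 40% = $22,000.00
Next $131,500 at 37% = $48,655.00
Next $214,000 at 28% = $59,920.00
Remaining $281,400 at 21.5% = $60,501.00
Fee: $22,000.00 + $48,655.00 + $59,920.00 + $60,501.00 = $191,076.00
$191,076.00 exceeds the $127,000 cap, so the fee is capped at $127,000.00.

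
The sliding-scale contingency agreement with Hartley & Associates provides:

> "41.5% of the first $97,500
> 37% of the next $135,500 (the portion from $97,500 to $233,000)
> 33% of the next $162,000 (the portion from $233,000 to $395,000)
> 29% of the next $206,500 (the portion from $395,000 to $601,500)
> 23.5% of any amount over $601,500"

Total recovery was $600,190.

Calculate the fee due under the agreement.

First $97,500 at 41.5% = $40,462.50
Next $135,500 at 37% = $50,135.00
Next $162,000 at 33% = $53,460.00
Remaining $205,190 at 29% = $59,505.10
Fee: $40,462.50 + $50,135.00 + $53,460.00 + $59,505.10 = $203,562.60

$203,562.60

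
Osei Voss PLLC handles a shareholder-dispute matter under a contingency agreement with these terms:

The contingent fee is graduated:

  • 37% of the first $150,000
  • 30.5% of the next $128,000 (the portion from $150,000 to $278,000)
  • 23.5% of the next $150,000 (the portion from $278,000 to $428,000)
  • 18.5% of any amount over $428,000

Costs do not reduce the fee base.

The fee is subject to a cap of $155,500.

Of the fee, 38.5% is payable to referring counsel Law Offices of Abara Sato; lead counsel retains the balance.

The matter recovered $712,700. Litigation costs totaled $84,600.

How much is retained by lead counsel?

Fee base is the gross recovery, $712,700; costs are reimbursed separately.
First $150,000 at 37% = $55,500.00
Next $128,000 at 30.5% = $39,040.00
Next $150,000 at 23.5% = $35,250.00
Remaining $284,700 at 18.5% = $52,669.50
Fee: $55,500.00 + $39,040.00 + $35,250.00 + $52,669.50 = $182,459.50
$182,459.50 exceeds the $155,500 cap, so the fee is capped at $155,500.00.
Referral share: 38.5% of $155,500.00 = $59,867.50; lead counsel retains $155,500.00 − $59,867.50 = $95,632.50.

$95,632.50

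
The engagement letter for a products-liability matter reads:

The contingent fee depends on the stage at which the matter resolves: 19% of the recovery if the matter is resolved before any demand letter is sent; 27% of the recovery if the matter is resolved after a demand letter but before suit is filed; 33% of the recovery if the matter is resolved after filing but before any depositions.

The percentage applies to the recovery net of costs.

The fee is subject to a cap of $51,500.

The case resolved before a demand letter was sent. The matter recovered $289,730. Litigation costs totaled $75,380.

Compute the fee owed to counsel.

Fee base (net of costs): $289,730 − $75,380 = $214,350
The matter resolved before a demand letter was sent, so the 19% rate applies.
$214,350 × 19% = $40,726.50
$40,726.50 is under the $51,500 cap.

$40,726.50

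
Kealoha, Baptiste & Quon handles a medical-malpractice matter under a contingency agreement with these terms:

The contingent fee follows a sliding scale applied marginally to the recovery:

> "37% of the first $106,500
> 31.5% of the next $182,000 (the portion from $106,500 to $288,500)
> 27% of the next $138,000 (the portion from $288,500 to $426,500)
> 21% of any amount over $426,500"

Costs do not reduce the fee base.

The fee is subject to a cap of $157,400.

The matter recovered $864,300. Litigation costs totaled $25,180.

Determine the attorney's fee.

Fee base is the gross recovery, $864,300; costs are reimbursed separately.
First $106,500 at 37% = $39,405.00
Next $182,000 at 31.5% = $57,330.00
Next $138,000 at 27% = $37,260.00
Remaining $437,800 at 21% = $91,938.00
Fee: $39,405.00 + $57,330.00 + $37,260.00 + $91,938.00 = $225,933.00
$225,933.00 exceeds the $157,400 cap, so the fee is capped at $157,400.00.

$157,400.00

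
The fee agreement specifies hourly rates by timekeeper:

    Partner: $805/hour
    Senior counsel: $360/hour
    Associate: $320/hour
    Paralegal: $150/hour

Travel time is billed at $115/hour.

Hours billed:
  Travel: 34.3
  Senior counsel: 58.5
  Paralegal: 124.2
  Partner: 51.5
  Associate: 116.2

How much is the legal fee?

Partner: 51.5 × $805 = $41,457.50
Senior counsel: 58.5 × $360 = $21,060.00
Associate: 116.2 × $320 = $37,184.00
Paralegal: 124.2 × $150 = $18,630.00
Subtotal: $41,457.50 + $21,060.00 + $37,184.00 + $18,630.00 = $118,331.50
Travel: 34.3 × $115 = $3,944.50
Total: $118,331.50 + $3,944.50 = $122,276.00

$122,276.00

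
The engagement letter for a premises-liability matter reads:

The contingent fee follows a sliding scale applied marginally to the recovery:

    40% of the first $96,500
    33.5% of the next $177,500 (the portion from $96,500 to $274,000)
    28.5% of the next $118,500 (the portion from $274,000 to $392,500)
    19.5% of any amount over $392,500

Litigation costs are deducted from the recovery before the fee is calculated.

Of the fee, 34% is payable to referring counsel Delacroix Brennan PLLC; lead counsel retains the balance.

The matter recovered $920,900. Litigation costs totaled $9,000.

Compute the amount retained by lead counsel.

$153,857.88

Fee base (net of costs): $920,900 − $9,000 = $911,900
First $96,500 at 40% = $38,600.00
Next $177,500 at 33.5% = $59,462.50
Next $118,500 at 28.5% = $33,772.50
Remaining $519,400 at 19.5% = $101,283.00
Fee: $38,600.00 + $59,462.50 + $33,772.50 + $101,283.00 = $233,118.00
Referral share: 34% of $233,118.00 = $79,260.12; lead counsel retains $233,118.00 − $79,260.12 = $153,857.88.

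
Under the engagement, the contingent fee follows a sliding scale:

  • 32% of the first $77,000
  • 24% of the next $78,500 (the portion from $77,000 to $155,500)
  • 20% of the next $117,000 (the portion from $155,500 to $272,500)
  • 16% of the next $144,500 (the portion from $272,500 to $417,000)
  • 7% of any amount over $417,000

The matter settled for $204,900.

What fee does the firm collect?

$53,360.00

First $77,000 at 32% = $24,640.00
Next $78,500 at 24% = $18,840.00
Remaining $49,400 at 20% = $9,880.00
Fee: $24,640.00 + $18,840.00 + $9,880.00 = $53,360.00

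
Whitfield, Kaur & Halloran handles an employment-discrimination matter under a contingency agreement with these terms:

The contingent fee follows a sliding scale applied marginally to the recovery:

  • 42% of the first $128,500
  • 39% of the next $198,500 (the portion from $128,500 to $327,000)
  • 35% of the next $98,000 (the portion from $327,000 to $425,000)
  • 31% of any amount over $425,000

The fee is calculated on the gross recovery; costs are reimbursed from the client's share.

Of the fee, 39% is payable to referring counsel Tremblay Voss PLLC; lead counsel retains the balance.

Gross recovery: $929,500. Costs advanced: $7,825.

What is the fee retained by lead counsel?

$196,468.80

Fee base is the gross recovery, $929,500; costs are reimbursed separately.
First $128,500 at 42% = $53,970.00
Next $198,500 at 39% = $77,415.00
Next $98,000 at 35% = $34,300.00
Remaining $504,500 at 31% = $156,395.00
Fee: $53,970.00 + $77,415.00 + $34,300.00 + $156,395.00 = $322,080.00
Referral share: 39% of $322,080.00 = $125,611.20; lead counsel retains $322,080.00 − $125,611.20 = $196,468.80.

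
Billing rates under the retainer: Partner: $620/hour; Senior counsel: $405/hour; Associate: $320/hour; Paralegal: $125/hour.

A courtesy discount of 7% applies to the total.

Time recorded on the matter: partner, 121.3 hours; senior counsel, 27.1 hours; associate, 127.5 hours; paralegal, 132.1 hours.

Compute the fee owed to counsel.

$133,449.42

Partner: 121.3 × $620 = $75,206.00
Senior counsel: 27.1 × $405 = $10,975.50
Associate: 127.5 × $320 = $40,800.00
Paralegal: 132.1 × $125 = $16,512.50
Subtotal: $143,494.00
Less 7% discount: −$10,044.58
Total: $143,494.00 − $10,044.58 = $133,449.42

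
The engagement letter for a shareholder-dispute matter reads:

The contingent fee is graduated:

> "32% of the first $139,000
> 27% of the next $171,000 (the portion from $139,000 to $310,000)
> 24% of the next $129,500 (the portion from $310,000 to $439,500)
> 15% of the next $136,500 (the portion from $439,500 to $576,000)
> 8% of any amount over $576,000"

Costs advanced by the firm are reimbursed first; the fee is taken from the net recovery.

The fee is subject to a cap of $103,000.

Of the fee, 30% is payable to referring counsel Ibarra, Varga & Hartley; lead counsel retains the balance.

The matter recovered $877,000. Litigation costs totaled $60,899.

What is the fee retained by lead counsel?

$72,100.00

Fee base (net of costs): $877,000 − $60,899 = $816,101
First $139,000 at 32% = $44,480.00
Next $171,000 at 27% = $46,170.00
Next $129,500 at 24% = $31,080.00
Next $136,500 at 15% = $20,475.00
Remaining $240,101 at 8% = $19,208.08
Fee: $44,480.00 + $46,170.00 + $31,080.00 + $20,475.00 + $19,208.08 = $161,413.08
$161,413.08 exceeds the $103,000 cap, so the fee is capped at $103,000.00.
Referral share: 30% of $103,000.00 = $30,900.00; lead counsel retains $103,000.00 − $30,900.00 = $72,100.00.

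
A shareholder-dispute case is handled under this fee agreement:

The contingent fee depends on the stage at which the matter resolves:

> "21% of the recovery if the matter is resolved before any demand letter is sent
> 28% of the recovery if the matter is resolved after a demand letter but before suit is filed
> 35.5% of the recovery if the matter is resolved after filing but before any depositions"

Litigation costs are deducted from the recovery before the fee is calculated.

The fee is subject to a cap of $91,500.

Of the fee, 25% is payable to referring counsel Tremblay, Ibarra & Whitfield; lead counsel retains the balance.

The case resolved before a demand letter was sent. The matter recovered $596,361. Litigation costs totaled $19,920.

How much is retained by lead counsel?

$68,625.00

Fee base (net of costs): $596,361 − $19,920 = $576,441
The matter resolved before a demand letter was sent, so the 21% rate applies.
$576,441 × 21% = $121,052.61
$121,052.61 exceeds the $91,500 cap, so the fee is capped at $91,500.00.
Referral share: 25% of $91,500.00 = $22,875.00; lead counsel retains $91,500.00 − $22,875.00 = $68,625.00.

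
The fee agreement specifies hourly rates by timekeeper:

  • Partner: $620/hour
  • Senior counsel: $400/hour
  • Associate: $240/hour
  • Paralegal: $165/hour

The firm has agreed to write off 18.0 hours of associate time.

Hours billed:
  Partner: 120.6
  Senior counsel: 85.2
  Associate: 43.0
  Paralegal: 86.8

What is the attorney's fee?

$129,174.00

Partner: 120.6 × $620 = $74,772.00
Senior counsel: 85.2 × $400 = $34,080.00
Associate: 43.0 × $240 = $10,320.00
Paralegal: 86.8 × $165 = $14,322.00
Subtotal: $133,494.00
Write-off: 18.0 × $240 = $4,320.00
Total: $133,494.00 − $4,320.00 = $129,174.00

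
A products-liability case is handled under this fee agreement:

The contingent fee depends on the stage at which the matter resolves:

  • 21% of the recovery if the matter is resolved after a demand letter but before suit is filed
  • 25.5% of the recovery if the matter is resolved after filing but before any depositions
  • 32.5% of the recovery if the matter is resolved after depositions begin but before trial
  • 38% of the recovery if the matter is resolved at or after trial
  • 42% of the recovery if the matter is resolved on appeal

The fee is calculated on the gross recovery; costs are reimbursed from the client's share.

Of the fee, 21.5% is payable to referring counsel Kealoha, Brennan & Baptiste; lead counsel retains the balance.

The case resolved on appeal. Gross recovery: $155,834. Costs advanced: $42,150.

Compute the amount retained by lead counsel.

Fee base is the gross recovery, $155,834; costs are reimbursed separately.
The matter resolved on appeal, so the 42% rate applies.
$155,834 × 42% = $65,450.28
Referral share: 21.5% of $65,450.28 = $14,071.81; lead counsel retains $65,450.28 − $14,071.81 = $51,378.47.

$51,378.47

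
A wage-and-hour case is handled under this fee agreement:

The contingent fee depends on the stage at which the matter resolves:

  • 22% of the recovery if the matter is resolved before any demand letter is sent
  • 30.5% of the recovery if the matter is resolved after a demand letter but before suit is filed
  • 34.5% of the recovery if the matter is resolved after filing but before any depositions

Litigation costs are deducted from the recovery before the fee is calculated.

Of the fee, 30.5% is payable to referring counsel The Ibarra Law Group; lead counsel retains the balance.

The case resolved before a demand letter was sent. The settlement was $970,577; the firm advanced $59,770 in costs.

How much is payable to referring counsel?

$61,115.15

Fee base (net of costs): $970,577 − $59,770 = $910,807
The matter resolved before a demand letter was sent, so the 22% rate applies.
$910,807 × 22% = $200,377.54
Referral share: 30.5% of $200,377.54 = $61,115.15; lead counsel retains $200,377.54 − $61,115.15 = $139,262.39.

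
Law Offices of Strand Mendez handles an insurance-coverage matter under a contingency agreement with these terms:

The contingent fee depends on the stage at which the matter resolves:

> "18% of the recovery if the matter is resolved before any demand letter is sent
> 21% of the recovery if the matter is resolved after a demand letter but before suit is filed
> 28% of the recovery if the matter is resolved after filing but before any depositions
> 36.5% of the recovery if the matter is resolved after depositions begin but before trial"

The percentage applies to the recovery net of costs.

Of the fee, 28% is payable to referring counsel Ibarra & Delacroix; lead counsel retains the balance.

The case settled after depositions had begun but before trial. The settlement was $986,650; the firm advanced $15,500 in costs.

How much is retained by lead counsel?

Fee base (net of costs): $986,650 − $15,500 = $971,150
The matter settled after depositions had begun but before trial, so the 36.5% rate applies.
$971,150 × 36.5% = $354,469.75
Referral share: 28% of $354,469.75 = $99,251.53; lead counsel retains $354,469.75 − $99,251.53 = $255,218.22.

$255,218.22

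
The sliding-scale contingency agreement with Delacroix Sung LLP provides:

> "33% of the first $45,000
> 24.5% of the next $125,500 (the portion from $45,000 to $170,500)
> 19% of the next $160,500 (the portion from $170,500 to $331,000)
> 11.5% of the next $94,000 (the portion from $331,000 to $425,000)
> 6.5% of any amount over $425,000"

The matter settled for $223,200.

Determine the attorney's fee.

First $45,000 at 33% = $14,850.00
Next $125,500 at 24.5% = $30,747.50
Remaining $52,700 at 19% = $10,013.00
Fee: $14,850.00 + $30,747.50 + $10,013.00 = $55,610.50

$55,610.50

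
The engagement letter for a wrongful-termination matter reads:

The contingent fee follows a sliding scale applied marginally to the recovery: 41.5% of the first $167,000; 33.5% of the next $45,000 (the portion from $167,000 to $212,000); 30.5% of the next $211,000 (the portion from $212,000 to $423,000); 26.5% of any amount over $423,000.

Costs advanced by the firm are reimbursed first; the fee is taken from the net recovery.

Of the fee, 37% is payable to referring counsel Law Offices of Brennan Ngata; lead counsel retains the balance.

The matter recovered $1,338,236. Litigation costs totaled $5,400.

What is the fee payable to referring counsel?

$144,241.37

Fee base (net of costs): $1,338,236 − $5,400 = $1,332,836
First $167,000 at 41.5% = $69,305.00
Next $45,000 at 33.5% = $15,075.00
Next $211,000 at 30.5% = $64,355.00
Remaining $909,836 at 26.5% = $241,106.54
Fee: $69,305.00 + $15,075.00 + $64,355.00 + $241,106.54 = $389,841.54
Referral share: 37% of $389,841.54 = $144,241.37; lead counsel retains $389,841.54 − $144,241.37 = $245,600.17.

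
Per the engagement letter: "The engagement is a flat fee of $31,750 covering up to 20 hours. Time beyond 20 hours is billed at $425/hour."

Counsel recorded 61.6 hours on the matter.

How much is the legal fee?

$49,430.00

Flat fee: $31,750.00
Excess hours: 61.6 − 20 = 41.6
Overrun: 41.6 × $425 = $17,680.00
Total: $31,750.00 + $17,680.00 = $49,430.00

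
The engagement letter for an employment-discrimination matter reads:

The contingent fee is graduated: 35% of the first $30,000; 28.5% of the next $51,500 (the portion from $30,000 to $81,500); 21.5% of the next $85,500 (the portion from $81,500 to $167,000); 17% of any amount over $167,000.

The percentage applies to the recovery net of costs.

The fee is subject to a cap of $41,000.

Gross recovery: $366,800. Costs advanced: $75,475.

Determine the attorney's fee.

Fee base (net of costs): $366,800 − $75,475 = $291,325
First $30,000 at 35% = $10,500.00
Next $51,500 at 28.5% = $14,677.50
Next $85,500 at 21.5% = $18,382.50
Remaining $124,325 at 17% = $21,135.25
Fee: $10,500.00 + $14,677.50 + $18,382.50 + $21,135.25 = $64,695.25
$64,695.25 exceeds the $41,000 cap, so the fee is capped at $41,000.00.

$41,000.00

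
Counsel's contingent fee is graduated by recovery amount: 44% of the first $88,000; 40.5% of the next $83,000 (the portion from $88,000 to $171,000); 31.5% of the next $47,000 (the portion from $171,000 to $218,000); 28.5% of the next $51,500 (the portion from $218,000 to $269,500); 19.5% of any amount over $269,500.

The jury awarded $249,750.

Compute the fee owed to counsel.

$96,188.75

First $88,000 at 44% = $38,720.00
Next $83,000 at 40.5% = $33,615.00
Next $47,000 at 31.5% = $14,805.00
Remaining $31,750 at 28.5% = $9,048.75
Fee: $38,720.00 + $33,615.00 + $14,805.00 + $9,048.75 = $96,188.75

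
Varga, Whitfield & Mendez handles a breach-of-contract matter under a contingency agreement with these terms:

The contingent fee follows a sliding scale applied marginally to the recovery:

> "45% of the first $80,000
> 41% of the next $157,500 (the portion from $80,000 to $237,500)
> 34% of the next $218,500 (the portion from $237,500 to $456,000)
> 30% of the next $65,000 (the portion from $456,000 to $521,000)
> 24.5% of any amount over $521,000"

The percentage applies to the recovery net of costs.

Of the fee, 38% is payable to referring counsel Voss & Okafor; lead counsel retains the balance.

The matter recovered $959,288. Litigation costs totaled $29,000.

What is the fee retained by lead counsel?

$182,677.15

Fee base (net of costs): $959,288 − $29,000 = $930,288
First $80,000 at 45% = $36,000.00
Next $157,500 at 41% = $64,575.00
Next $218,500 at 34% = $74,290.00
Next $65,000 at 30% = $19,500.00
Remaining $409,288 at 24.5% = $100,275.56
Fee: $36,000.00 + $64,575.00 + $74,290.00 + $19,500.00 + $100,275.56 = $294,640.56
Referral share: 38% of $294,640.56 = $111,963.41; lead counsel retains $294,640.56 − $111,963.41 = $182,677.15.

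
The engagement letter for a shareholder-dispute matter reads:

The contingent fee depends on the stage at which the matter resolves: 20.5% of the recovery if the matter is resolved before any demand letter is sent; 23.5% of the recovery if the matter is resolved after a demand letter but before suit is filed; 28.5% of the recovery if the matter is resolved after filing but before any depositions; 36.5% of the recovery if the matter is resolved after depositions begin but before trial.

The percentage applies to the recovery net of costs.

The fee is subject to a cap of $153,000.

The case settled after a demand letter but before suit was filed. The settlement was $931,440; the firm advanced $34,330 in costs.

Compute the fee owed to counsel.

$153,000.00

Fee base (net of costs): $931,440 − $34,330 = $897,110
The matter settled after a demand letter but before suit was filed, so the 23.5% rate applies.
$897,110 × 23.5% = $210,820.85
$210,820.85 exceeds the $153,000 cap, so the fee is capped at $153,000.00.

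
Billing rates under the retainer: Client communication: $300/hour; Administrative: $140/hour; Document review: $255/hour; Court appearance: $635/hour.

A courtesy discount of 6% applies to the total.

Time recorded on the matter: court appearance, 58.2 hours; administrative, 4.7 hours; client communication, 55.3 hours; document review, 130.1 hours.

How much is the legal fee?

Client communication: 55.3 × $300 = $16,590.00
Administrative: 4.7 × $140 = $658.00
Document review: 130.1 × $255 = $33,175.50
Court appearance: 58.2 × $635 = $36,957.00
Subtotal: $87,380.50
Less 6% discount: −$5,242.83
Total: $87,380.50 − $5,242.83 = $82,137.67

$82,137.67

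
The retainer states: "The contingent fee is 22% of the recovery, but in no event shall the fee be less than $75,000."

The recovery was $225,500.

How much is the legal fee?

22% of $225,500 = $49,610.00
That is below the $75,000 minimum, so the minimum applies.

$75,000.00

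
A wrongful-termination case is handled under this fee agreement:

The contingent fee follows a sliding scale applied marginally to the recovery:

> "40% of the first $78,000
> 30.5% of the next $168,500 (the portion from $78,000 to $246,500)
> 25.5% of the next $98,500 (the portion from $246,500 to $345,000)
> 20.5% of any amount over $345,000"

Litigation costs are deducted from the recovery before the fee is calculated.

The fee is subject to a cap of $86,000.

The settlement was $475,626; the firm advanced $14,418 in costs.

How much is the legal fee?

$86,000.00

Fee base (net of costs): $475,626 − $14,418 = $461,208
First $78,000 at 40% = $31,200.00
Next $168,500 at 30.5% = $51,392.50
Next $98,500 at 25.5% = $25,117.50
Remaining $116,208 at 20.5% = $23,822.64
Fee: $31,200.00 + $51,392.50 + $25,117.50 + $23,822.64 = $131,532.64
$131,532.64 exceeds the $86,000 cap, so the fee is capped at $86,000.00.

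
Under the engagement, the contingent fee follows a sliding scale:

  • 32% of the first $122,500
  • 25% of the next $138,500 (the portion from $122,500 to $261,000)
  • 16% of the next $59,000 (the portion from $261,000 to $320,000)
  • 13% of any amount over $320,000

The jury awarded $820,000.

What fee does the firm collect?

$148,265.00

First $122,500 at 32% = $39,200.00
Next $138,500 at 25% = $34,625.00
Next $59,000 at 16% = $9,440.00
Remaining $500,000 at 13% = $65,000.00
Fee: $39,200.00 + $34,625.00 + $9,440.00 + $65,000.00 = $148,265.00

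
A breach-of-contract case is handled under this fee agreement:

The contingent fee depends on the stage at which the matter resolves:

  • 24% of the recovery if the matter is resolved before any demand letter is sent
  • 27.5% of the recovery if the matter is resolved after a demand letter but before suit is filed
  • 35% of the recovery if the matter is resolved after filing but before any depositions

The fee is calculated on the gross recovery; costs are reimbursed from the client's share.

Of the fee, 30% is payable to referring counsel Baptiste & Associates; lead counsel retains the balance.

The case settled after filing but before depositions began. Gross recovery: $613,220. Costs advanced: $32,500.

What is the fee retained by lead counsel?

Fee base is the gross recovery, $613,220; costs are reimbursed separately.
The matter settled after filing but before depositions began, so the 35% rate applies.
$613,220 × 35% = $214,627.00
Referral share: 30% of $214,627.00 = $64,388.10; lead counsel retains $214,627.00 − $64,388.10 = $150,238.90.

$150,238.90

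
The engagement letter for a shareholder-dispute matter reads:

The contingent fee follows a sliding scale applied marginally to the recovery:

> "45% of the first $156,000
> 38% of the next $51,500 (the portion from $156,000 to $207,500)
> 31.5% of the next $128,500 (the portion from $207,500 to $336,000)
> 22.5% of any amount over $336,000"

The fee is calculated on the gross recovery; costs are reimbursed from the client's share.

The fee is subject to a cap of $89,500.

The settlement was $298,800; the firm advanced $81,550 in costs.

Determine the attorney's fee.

Fee base is the gross recovery, $298,800; costs are reimbursed separately.
First $156,000 at 45% = $70,200.00
Next $51,500 at 38% = $19,570.00
Remaining $91,300 at 31.5% = $28,759.50
Fee: $70,200.00 + $19,570.00 + $28,759.50 = $118,529.50
$118,529.50 exceeds the $89,500 cap, so the fee is capped at $89,500.00.

$89,500.00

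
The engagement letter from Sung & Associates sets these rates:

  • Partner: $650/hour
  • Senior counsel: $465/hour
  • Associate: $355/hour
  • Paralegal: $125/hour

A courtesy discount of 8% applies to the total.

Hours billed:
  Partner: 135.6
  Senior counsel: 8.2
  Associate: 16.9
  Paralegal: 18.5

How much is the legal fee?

$92,243.80

Partner: 135.6 × $650 = $88,140.00
Senior counsel: 8.2 × $465 = $3,813.00
Associate: 16.9 × $355 = $5,999.50
Paralegal: 18.5 × $125 = $2,312.50
Subtotal: $100,265.00
Less 8% discount: −$8,021.20
Total: $100,265.00 − $8,021.20 = $92,243.80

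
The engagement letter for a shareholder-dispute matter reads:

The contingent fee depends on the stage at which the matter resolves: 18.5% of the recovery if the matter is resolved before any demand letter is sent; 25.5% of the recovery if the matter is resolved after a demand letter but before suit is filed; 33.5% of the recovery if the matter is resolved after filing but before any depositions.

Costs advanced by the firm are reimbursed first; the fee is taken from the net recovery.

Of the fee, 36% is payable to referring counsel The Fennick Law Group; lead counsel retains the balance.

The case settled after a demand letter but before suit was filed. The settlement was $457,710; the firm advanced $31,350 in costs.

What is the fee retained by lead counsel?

$69,581.95

Fee base (net of costs): $457,710 − $31,350 = $426,360
The matter settled after a demand letter but before suit was filed, so the 25.5% rate applies.
$426,360 × 25.5% = $108,721.80
Referral share: 36% of $108,721.80 = $39,139.85; lead counsel retains $108,721.80 − $39,139.85 = $69,581.95.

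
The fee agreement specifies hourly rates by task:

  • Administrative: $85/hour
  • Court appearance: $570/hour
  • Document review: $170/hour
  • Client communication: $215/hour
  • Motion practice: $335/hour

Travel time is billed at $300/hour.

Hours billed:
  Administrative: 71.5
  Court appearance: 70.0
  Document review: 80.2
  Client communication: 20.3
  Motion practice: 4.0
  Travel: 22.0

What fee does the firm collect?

$71,916.00

Administrative: 71.5 × $85 = $6,077.50
Court appearance: 70.0 × $570 = $39,900.00
Document review: 80.2 × $170 = $13,634.00
Client communication: 20.3 × $215 = $4,364.50
Motion practice: 4.0 × $335 = $1,340.00
Subtotal: $6,077.50 + $39,900.00 + $13,634.00 + $4,364.50 + $1,340.00 = $65,316.00
Travel: 22.0 × $300 = $6,600.00
Total: $65,316.00 + $6,600.00 = $71,916.00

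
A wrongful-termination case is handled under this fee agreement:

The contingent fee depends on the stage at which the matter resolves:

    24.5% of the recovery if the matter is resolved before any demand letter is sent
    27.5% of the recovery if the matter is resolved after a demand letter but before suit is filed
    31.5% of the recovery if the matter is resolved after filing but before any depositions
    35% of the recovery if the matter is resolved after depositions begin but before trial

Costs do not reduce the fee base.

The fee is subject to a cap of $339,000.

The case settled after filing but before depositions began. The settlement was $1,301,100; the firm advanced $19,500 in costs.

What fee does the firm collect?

$339,000.00

Fee base is the gross recovery, $1,301,100; costs are reimbursed separately.
The matter settled after filing but before depositions began, so the 31.5% rate applies.
$1,301,100 × 31.5% = $409,846.50
$409,846.50 exceeds the $339,000 cap, so the fee is capped at $339,000.00.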